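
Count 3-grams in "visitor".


Word: "visitor" (length 7)
Number of 3-grams = length - 3 + 1 = 7 - 3 + 1
= 5


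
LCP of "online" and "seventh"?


Word 1: "online"
Word 2: "seventh"
Comparing from start:
  Pos 0: 'o' != 's' (stop)
LCP = "" (length 0)


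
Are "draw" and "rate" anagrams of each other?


Word 1: "draw" → sorted: adrw
Word 2: "rate" → sorted: aert
Same letters? adrw != aert
Anagram = No


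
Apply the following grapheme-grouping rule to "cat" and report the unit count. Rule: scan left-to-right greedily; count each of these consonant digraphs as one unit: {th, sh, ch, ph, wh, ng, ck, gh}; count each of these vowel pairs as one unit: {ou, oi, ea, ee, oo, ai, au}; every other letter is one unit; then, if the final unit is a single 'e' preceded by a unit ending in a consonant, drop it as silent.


Word: "cat" (3 letters)
Left-to-right scan:
  [1] 'c' (letter)
  [2] 'a' (letter)
  [3] 't' (letter)
Units from scan: 3
Sound units = 3 units


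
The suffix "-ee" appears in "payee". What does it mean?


Suffix: -ee
Example: payee (pay + -ee)
Meaning = one who receives


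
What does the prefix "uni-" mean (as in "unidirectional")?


Prefix: uni-
Example: unidirectional (uni- + directional)
Meaning = one


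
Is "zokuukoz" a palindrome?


Word: "zokuukoz"
Reversed: "zokuukoz"
Forward == Backward? zokuukoz == zokuukoz
Palindrome = Yes


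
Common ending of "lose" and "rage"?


Word 1: "lose"
Word 2: "rage"
Comparing from end:
  Pos -1: 'e' == 'e'
  Pos -2: 's' != 'g' (stop)
LCS = "e" (length 1)


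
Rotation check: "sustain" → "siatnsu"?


Word: "sustain", Candidate: "siatnsu"
Method: check if candidate is substring of word+word
"sustainsustain" contains "siatnsu"? No
Is rotation = No


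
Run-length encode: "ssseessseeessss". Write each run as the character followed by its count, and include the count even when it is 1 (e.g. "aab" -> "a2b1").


String: "ssseessseeessss"
Scanning for consecutive runs:
  's' x 3
  'e' x 2
  's' x 3
  'e' x 3
  's' x 4
RLE = "s3e2s3e3s4"


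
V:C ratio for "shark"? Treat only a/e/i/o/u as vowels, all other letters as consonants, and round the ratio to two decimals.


Word: "shark"
Vowels (a,e,i,o,u): 1
Consonants: 4
Ratio = 1/4
= 0.25


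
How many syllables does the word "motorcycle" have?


Word: "motorcycle"
Syllable breakdown: mo / tor / cy / cle
Counting: 4 parts
= 4 syllables


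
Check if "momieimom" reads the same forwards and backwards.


Word: "momieimom"
Reversed: "momieimom"
Forward == Backward? momieimom == momieimom
Palindrome = Yes


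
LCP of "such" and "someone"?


Word 1: "such"
Word 2: "someone"
Comparing from start:
  Pos 0: 's' == 's'
  Pos 1: 'u' != 'o' (stop)
LCP = "s" (length 1)


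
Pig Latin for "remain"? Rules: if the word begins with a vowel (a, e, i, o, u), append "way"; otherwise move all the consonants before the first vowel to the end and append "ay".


Word: "remain"
Starts with consonant(s) → move to end, add 'ay'
Consonant cluster: "r"
Pig Latin = "emainray"


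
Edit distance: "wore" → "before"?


Word 1: "wore" (length 4)
Word 2: "before" (length 6)
One optimal edit sequence (insert/delete/substitute each cost 1):
  1. insert 'b'  (+1)
  2. insert 'e'  (+1)
  3. substitute 'w' -> 'f'  (+1)
  4. keep 'o'
  5. keep 'r'
  6. keep 'e'
Total edit operations: 3
Edit distance = 3


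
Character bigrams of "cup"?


Word: "cup" (length 3)
Number of bigrams = 3 - 2 + 1 = 2
  Position 0: "cu"
  Position 1: "up"
Bigrams = "cu", "up"


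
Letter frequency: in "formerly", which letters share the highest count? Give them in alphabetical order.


Word: "formerly"
Letter counts:
  'e': 1
  'f': 1
  'l': 1
  'm': 1
  'o': 1
  'r': 2
  'y': 1
Maximum count = 2
Most frequent = 'r' (2 times each)


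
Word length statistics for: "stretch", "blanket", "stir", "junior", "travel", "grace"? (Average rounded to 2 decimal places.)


Lengths: "stretch"=7, "blanket"=7, "stir"=4, "junior"=6, "travel"=6, "grace"=5
Sum = 35, Count = 6
Average = 35/6 = 5.83
= avg=5.83, min=4, max=7


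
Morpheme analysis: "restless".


Word: "restless"
Morphemes: rest | -less
Each morpheme carries meaning
= 2 morphemes


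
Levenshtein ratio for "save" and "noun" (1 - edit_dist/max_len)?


Word 1: "save" (length 4)
Word 2: "noun" (length 4)
One optimal edit sequence:
  1. substitute 's' -> 'n'  (+1)
  2. substitute 'a' -> 'o'  (+1)
  3. substitute 'v' -> 'u'  (+1)
  4. substitute 'e' -> 'n'  (+1)
Edit distance = 4
Max length = max(4, 4) = 4
Similarity = 1 - 4/4
= 0.0000


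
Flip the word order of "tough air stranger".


Original: "tough air stranger"
Words (1..n): tough | air | stranger
Reversed (n..1): stranger | air | tough
Result = "stranger air tough"


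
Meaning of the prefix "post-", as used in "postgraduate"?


Prefix: post-
Example: postgraduate (post- + graduate)
Meaning = after


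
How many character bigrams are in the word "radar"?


Word: "radar" (length 5)
Number of 2-grams = length - 2 + 1 = 5 - 2 + 1
= 4


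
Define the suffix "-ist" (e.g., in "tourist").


Suffix: -ist
As in: tourist -> tour + -ist
Meaning = one who practices


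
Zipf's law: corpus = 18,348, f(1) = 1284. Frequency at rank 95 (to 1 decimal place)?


Zipf's law: f(r) = f(1) / r
f(1) = 1284
f(95) = 1284 / 95
= 13.5 occurrences


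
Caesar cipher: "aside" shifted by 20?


Word: "aside"
Shift: 20
Each letter → (letter + shift) mod 26:
  'a' (0) + 20 = 20 → 'u'
  's' (18) + 20 = 12 → 'm'
  'i' (8) + 20 = 2 → 'c'
  'd' (3) + 20 = 23 → 'x'
  'e' (4) + 20 = 24 → 'y'
Result = "umcxy"


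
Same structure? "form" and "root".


Pattern of "form": [0, 1, 2, 3]
Pattern of "root": [0, 1, 1, 2]
Patterns do not match
Same pattern = No


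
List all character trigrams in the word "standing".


Word: "standing" (length 8)
Number of trigrams = 8 - 3 + 1 = 6
  Position 0: "sta"
  Position 1: "tan"
  Position 2: "and"
  Position 3: "ndi"
  Position 4: "din"
  Position 5: "ing"
Trigrams = "sta", "tan", "and", "ndi", "din", "ing"


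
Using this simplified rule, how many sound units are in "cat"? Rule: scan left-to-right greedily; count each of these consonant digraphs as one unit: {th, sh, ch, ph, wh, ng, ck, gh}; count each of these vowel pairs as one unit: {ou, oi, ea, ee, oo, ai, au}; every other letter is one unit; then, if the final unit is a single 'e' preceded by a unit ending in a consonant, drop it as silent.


Word: "cat" (3 letters)
Left-to-right scan:
  1. 'c' (letter)
  2. 'a' (letter)
  3. 't' (letter)
Units from scan: 3
Sound units = 3 units


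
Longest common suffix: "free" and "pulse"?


Word 1: "free"
Word 2: "pulse"
Comparing from end:
  Pos -1: 'e' == 'e'
  Pos -2: 'e' != 's' (stop)
LCS = "e" (length 1)


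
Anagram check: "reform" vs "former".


Word 1: "reform" → sorted: efmorr
Word 2: "former" → sorted: efmorr
Same letters? efmorr == efmorr
Anagram = Yes


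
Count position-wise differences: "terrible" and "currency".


Comparing character by character (same length = 8):
  Pos 0: 't' vs 'c' !=
  Pos 1: 'e' vs 'u' !=
  Pos 2: 'r' vs 'r' =
  Pos 3: 'r' vs 'r' =
  Pos 4: 'i' vs 'e' !=
  Pos 5: 'b' vs 'n' !=
  Pos 6: 'l' vs 'c' !=
  Pos 7: 'e' vs 'y' !=
Hamming distance = 6


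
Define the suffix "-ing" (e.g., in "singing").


Suffix: -ing
Example: singing (sing + -ing)
Meaning = present participle


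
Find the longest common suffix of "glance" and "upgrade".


Word 1: "glance"
Word 2: "upgrade"
Comparing from end:
  Pos -1: 'e' == 'e'
  Pos -2: 'c' != 'd' (stop)
LCS = "e" (length 1)


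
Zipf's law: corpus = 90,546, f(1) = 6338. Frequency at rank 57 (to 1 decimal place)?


Zipf's law: f(r) = f(1) / r
f(1) = 6338
f(57) = 6338 / 57
= 111.2 occurrences


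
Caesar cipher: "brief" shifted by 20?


Word: "brief"
Shift: 20
Each letter → (letter + shift) mod 26:
  'b' (1) + 20 = 21 → 'v'
  'r' (17) + 20 = 11 → 'l'
  'i' (8) + 20 = 2 → 'c'
  'e' (4) + 20 = 24 → 'y'
  'f' (5) + 20 = 25 → 'z'
Result = "vlcyz"


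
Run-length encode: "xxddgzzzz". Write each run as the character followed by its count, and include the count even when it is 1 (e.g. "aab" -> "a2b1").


String: "xxddgzzzz"
Scanning for consecutive runs:
  'x' x 2
  'd' x 2
  'g' x 1
  'z' x 4
RLE = "x2d2g1z4"


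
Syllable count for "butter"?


Word: "butter"
Syllable breakdown: but · ter
Counting: 2 parts
= 2 syllables


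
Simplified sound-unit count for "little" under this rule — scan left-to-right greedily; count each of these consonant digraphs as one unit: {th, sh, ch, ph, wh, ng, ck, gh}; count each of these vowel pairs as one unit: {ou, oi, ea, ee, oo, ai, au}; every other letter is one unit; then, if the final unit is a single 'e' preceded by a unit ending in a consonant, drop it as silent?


Word: "little" (6 letters)
Left-to-right scan:
  1. 'l' (letter)
  2. 'i' (letter)
  3. 't' (letter)
  4. 't' (letter)
  5. 'l' (letter)
  6. 'e' (letter)
Units from scan: 6
Final unit is 'e' after a consonant -> drop as silent (-1)
Sound units = 5 units


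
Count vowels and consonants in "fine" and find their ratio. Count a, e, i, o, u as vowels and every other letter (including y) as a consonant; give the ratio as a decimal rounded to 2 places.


Word: "fine"
Vowels (a,e,i,o,u): 2
Consonants: 2
Ratio = 2/2
= 1.00


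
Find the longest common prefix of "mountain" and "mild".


Word 1: "mountain"
Word 2: "mild"
Comparing from start:
  Pos 0: 'm' == 'm'
  Pos 1: 'o' != 'i' (stop)
LCP = "m" (length 1)


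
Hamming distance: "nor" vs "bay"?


Comparing character by character (same length = 3):
  Pos 0: 'n' vs 'b' !=
  Pos 1: 'o' vs 'a' !=
  Pos 2: 'r' vs 'y' !=
Hamming distance = 3


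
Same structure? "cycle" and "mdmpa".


Pattern of "cycle": [0, 1, 0, 2, 3]
Pattern of "mdmpa": [0, 1, 0, 2, 3]
Patterns match
Same pattern = Yes


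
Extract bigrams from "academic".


Word: "academic" (length 8)
Number of bigrams = 8 - 2 + 1 = 7
  Position 0: "ac"
  Position 1: "ca"
  Position 2: "ad"
  Position 3: "de"
  Position 4: "em"
  Position 5: "mi"
  Position 6: "ic"
Bigrams = "ac", "ca", "ad", "de", "em", "mi", "ic"


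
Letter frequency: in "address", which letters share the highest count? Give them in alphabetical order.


Word: "address"
Letter counts:
  'a': 1
  'd': 2
  'e': 1
  'r': 1
  's': 2
Maximum count = 2
Most frequent = 'd', 's' (2 times each)


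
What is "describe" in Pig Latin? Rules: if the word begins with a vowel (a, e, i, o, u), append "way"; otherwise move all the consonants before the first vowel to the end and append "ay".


Word: "describe"
Starts with consonant(s) → move to end, add 'ay'
Consonant cluster: "d"
Pig Latin = "escribeday"


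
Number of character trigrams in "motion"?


Word: "motion" (length 6)
Number of 3-grams = length - 3 + 1 = 6 - 3 + 1
= 4


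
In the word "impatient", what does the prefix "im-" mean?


Prefix: im-
Example: impatient = im- + patient
Meaning = not / into


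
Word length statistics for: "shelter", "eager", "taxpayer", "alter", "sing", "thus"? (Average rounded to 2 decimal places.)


Lengths: "shelter"=7, "eager"=5, "taxpayer"=8, "alter"=5, "sing"=4, "thus"=4
Sum = 33, Count = 6
Average = 33/6 = 5.50
= avg=5.50, min=4, max=8


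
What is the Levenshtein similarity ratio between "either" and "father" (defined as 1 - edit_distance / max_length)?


Word 1: "either" (length 6)
Word 2: "father" (length 6)
One optimal edit sequence:
  1. substitute 'e' -> 'f'  (+1)
  2. substitute 'i' -> 'a'  (+1)
  3. keep 't'
  4. keep 'h'
  5. keep 'e'
  6. keep 'r'
Edit distance = 2
Max length = max(6, 6) = 6
Similarity = 1 - 2/6
= 0.6667


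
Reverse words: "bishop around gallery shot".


Original: "bishop around gallery shot"
Words (1..n): bishop | around | gallery | shot
Reversed (n..1): shot | gallery | around | bishop
Result = "shot gallery around bishop"


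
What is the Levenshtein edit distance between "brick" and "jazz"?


Word 1: "brick" (length 5)
Word 2: "jazz" (length 4)
One optimal edit sequence (insert/delete/substitute each cost 1):
  1. delete 'b'  (+1)
  2. substitute 'r' -> 'j'  (+1)
  3. substitute 'i' -> 'a'  (+1)
  4. substitute 'c' -> 'z'  (+1)
  5. substitute 'k' -> 'z'  (+1)
Total edit operations: 5
Edit distance = 5


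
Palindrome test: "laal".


Word: "laal"
Reversed: "laal"
Forward == Backward? laal == laal
Palindrome = Yes


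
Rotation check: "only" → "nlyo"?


Word: "only", Candidate: "nlyo"
Method: check if candidate is substring of word+word
"onlyonly" contains "nlyo"? Yes
Is rotation = Yes


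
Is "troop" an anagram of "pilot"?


Word 1: "pilot" → sorted: ilopt
Word 2: "troop" → sorted: ooprt
Same letters? ilopt != ooprt
Anagram = No


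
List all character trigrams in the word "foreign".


Word: "foreign" (length 7)
Number of trigrams = 7 - 3 + 1 = 5
  Position 0: "for"
  Position 1: "ore"
  Position 2: "rei"
  Position 3: "eig"
  Position 4: "ign"
Trigrams = "for", "ore", "rei", "eig", "ign"


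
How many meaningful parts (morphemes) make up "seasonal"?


Word: "seasonal"
Morphemes: season / -al
Each morpheme carries meaning
= 2 morphemes


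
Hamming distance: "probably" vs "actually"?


Comparing character by character (same length = 8):
  Pos 0: 'p' vs 'a' !=
  Pos 1: 'r' vs 'c' !=
  Pos 2: 'o' vs 't' !=
  Pos 3: 'b' vs 'u' !=
  Pos 4: 'a' vs 'a' =
  Pos 5: 'b' vs 'l' !=
  Pos 6: 'l' vs 'l' =
  Pos 7: 'y' vs 'y' =
Hamming distance = 5


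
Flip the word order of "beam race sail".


Original: "beam race sail"
Words (1..n): beam | race | sail
Reversed (n..1): sail | race | beam
Result = "sail race beam"


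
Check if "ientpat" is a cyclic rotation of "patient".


Word: "patient", Candidate: "ientpat"
Method: check if candidate is substring of word+word
"patientpatient" contains "ientpat"? Yes
Is rotation = Yes


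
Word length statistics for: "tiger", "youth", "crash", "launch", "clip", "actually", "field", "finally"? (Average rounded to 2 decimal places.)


Lengths: "tiger"=5, "youth"=5, "crash"=5, "launch"=6, "clip"=4, "actually"=8, "field"=5, "finally"=7
Sum = 45, Count = 8
Average = 45/8 = 5.63
= avg=5.63, min=4, max=8


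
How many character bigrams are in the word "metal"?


Word: "metal" (length 5)
Number of 2-grams = length - 2 + 1 = 5 - 2 + 1
= 4


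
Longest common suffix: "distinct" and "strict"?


Word 1: "distinct"
Word 2: "strict"
Comparing from end:
  Pos -1: 't' == 't'
  Pos -2: 'c' == 'c'
  Pos -3: 'n' != 'i' (stop)
LCS = "ct" (length 2)


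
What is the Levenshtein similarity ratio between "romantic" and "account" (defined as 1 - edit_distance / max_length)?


Word 1: "romantic" (length 8)
Word 2: "account" (length 7)
One optimal edit sequence:
  1. insert 'a'  (+1)
  2. substitute 'r' -> 'c'  (+1)
  3. substitute 'o' -> 'c'  (+1)
  4. substitute 'm' -> 'o'  (+1)
  5. substitute 'a' -> 'u'  (+1)
  6. keep 'n'
  7. keep 't'
  8. delete 'i'  (+1)
  9. delete 'c'  (+1)
Edit distance = 7
Max length = max(8, 7) = 8
Similarity = 1 - 7/8
= 0.1250


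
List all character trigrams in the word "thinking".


Word: "thinking" (length 8)
Number of trigrams = 8 - 3 + 1 = 6
  Position 0: "thi"
  Position 1: "hin"
  Position 2: "ink"
  Position 3: "nki"
  Position 4: "kin"
  Position 5: "ing"
Trigrams = "thi", "hin", "ink", "nki", "kin", "ing"


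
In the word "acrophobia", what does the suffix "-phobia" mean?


Suffix: -phobia
Example: acrophobia (acro- + -phobia)
Meaning = fear of


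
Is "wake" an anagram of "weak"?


Word 1: "weak" → sorted: aekw
Word 2: "wake" → sorted: aekw
Same letters? aekw == aekw
Anagram = Yes


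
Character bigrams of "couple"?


Word: "couple" (length 6)
Number of bigrams = 6 - 2 + 1 = 5
  Position 0: "co"
  Position 1: "ou"
  Position 2: "up"
  Position 3: "pl"
  Position 4: "le"
Bigrams = "co", "ou", "up", "pl", "le"


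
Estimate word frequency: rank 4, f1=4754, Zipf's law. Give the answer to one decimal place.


Zipf's law: f(r) = f(1) / r
f(1) = 4754
f(4) = 4754 / 4
= 1188.5 occurrences


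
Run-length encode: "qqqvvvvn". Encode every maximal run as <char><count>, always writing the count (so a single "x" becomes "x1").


String: "qqqvvvvn"
Scanning for consecutive runs:
  'q' x 3
  'v' x 4
  'n' x 1
RLE = "q3v4n1"


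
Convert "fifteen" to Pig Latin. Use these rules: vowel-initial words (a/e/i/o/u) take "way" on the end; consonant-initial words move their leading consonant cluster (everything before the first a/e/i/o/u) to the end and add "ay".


Word: "fifteen"
Starts with consonant(s) → move to end, add 'ay'
Consonant cluster: "f"
Pig Latin = "ifteenfay"


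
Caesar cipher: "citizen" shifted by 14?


Word: "citizen"
Shift: 14
Each letter → (letter + shift) mod 26:
  'c' (2) + 14 = 16 → 'q'
  'i' (8) + 14 = 22 → 'w'
  't' (19) + 14 = 7 → 'h'
  'i' (8) + 14 = 22 → 'w'
  'z' (25) + 14 = 13 → 'n'
  'e' (4) + 14 = 18 → 's'
  'n' (13) + 14 = 1 → 'b'
Result = "qwhwnsb"


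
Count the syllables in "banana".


Word: "banana"
Syllable breakdown: ba-na-na
Counting: 3 parts
= 3 syllables


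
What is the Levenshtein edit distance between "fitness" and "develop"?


Word 1: "fitness" (length 7)
Word 2: "develop" (length 7)
One optimal edit sequence (insert/delete/substitute each cost 1):
  1. substitute 'f' -> 'd'  (+1)
  2. substitute 'i' -> 'e'  (+1)
  3. substitute 't' -> 'v'  (+1)
  4. substitute 'n' -> 'e'  (+1)
  5. substitute 'e' -> 'l'  (+1)
  6. substitute 's' -> 'o'  (+1)
  7. substitute 's' -> 'p'  (+1)
Total edit operations: 7
Edit distance = 7


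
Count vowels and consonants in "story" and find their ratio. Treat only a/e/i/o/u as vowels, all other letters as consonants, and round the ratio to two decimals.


Word: "story"
Vowels (a,e,i,o,u): 1
Consonants: 4
Ratio = 1/4
= 0.25


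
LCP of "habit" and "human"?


Word 1: "habit"
Word 2: "human"
Comparing from start:
  Pos 0: 'h' == 'h'
  Pos 1: 'a' != 'u' (stop)
LCP = "h" (length 1)


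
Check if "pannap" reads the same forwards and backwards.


Word: "pannap"
Reversed: "pannap"
Forward == Backward? pannap == pannap
Palindrome = Yes


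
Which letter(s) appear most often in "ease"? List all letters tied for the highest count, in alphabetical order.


Word: "ease"
Letter counts:
  'a': 1
  'e': 2
  's': 1
Maximum count = 2
Most frequent = 'e' (2 times each)


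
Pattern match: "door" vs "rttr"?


Pattern of "door": [0, 1, 1, 2]
Pattern of "rttr": [0, 1, 1, 0]
Patterns do not match
Same pattern = No


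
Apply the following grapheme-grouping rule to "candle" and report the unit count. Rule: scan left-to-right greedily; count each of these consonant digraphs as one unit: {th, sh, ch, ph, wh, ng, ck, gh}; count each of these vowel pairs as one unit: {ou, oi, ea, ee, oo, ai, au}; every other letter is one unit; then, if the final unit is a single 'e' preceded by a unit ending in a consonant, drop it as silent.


Word: "candle" (6 letters)
Left-to-right scan:
  [1] 'c' (letter)
  [2] 'a' (letter)
  [3] 'n' (letter)
  [4] 'd' (letter)
  [5] 'l' (letter)
  [6] 'e' (letter)
Units from scan: 6
Final unit is 'e' after a consonant -> drop as silent (-1)
Sound units = 5 units


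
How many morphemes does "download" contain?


Word: "download"
Morphemes: down- | load
Each morpheme carries meaning
= 2 morphemes


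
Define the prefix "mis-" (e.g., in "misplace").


Prefix: mis-
As in: misplace -> mis- + place
Meaning = wrongly


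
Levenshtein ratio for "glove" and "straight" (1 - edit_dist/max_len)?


Word 1: "glove" (length 5)
Word 2: "straight" (length 8)
One optimal edit sequence:
  1. insert 's'  (+1)
  2. insert 't'  (+1)
  3. insert 'r'  (+1)
  4. substitute 'g' -> 'a'  (+1)
  5. substitute 'l' -> 'i'  (+1)
  6. substitute 'o' -> 'g'  (+1)
  7. substitute 'v' -> 'h'  (+1)
  8. substitute 'e' -> 't'  (+1)
Edit distance = 8
Max length = max(5, 8) = 8
Similarity = 1 - 8/8
= 0.0000


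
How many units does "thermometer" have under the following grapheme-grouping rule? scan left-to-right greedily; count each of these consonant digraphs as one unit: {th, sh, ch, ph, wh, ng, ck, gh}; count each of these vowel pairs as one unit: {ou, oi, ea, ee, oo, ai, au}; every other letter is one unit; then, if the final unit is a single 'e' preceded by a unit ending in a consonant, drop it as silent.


Word: "thermometer" (11 letters)
Left-to-right scan:
  [1] 'th' (digraph)
  [2] 'e' (letter)
  [3] 'r' (letter)
  [4] 'm' (letter)
  [5] 'o' (letter)
  [6] 'm' (letter)
  [7] 'e' (letter)
  [8] 't' (letter)
  [9] 'e' (letter)
  [10] 'r' (letter)
Units from scan: 10
Sound units = 10 units


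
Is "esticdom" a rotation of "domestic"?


Word: "domestic", Candidate: "esticdom"
Method: check if candidate is substring of word+word
"domesticdomestic" contains "esticdom"? Yes
Is rotation = Yes


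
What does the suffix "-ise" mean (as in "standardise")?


Suffix: -ise
Example: standardise (standard + -ise)
Meaning = to make


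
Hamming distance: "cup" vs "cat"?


Comparing character by character (same length = 3):
  Pos 0: 'c' vs 'c' =
  Pos 1: 'u' vs 'a' !=
  Pos 2: 'p' vs 't' !=
Hamming distance = 2


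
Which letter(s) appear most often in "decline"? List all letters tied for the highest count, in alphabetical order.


Word: "decline"
Letter counts:
  'c': 1
  'd': 1
  'e': 2
  'i': 1
  'l': 1
  'n': 1
Maximum count = 2
Most frequent = 'e' (2 times each)


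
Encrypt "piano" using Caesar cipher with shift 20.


Word: "piano"
Shift: 20
Each letter → (letter + shift) mod 26:
  'p' (15) + 20 = 9 → 'j'
  'i' (8) + 20 = 2 → 'c'
  'a' (0) + 20 = 20 → 'u'
  'n' (13) + 20 = 7 → 'h'
  'o' (14) + 20 = 8 → 'i'
Result = "jcuhi"


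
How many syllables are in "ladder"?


Word: "ladder"
Syllable breakdown: lad | der
Counting: 2 parts
= 2 syllables


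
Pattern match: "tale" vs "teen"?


Pattern of "tale": [0, 1, 2, 3]
Pattern of "teen": [0, 1, 1, 2]
Patterns do not match
Same pattern = No


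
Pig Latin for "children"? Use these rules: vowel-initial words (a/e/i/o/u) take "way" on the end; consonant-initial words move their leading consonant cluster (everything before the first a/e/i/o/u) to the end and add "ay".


Word: "children"
Starts with consonant(s) → move to end, add 'ay'
Consonant cluster: "ch"
Pig Latin = "ildrenchay"


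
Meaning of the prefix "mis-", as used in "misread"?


Prefix: mis-
As in: misread -> mis- + read
Meaning = wrongly


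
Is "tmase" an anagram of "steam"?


Word 1: "steam" → sorted: aemst
Word 2: "tmase" → sorted: aemst
Same letters? aemst == aemst
Anagram = Yes


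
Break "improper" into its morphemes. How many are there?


Word: "improper"
Morphemes: im- + proper
Each morpheme carries meaning
= 2 morphemes


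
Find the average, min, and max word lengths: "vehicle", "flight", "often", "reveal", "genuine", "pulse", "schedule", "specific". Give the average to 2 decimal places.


Lengths: "vehicle"=7, "flight"=6, "often"=5, "reveal"=6, "genuine"=7, "pulse"=5, "schedule"=8, "specific"=8
Sum = 52, Count = 8
Average = 52/8 = 6.50
= avg=6.50, min=5, max=8


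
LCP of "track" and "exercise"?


Word 1: "track"
Word 2: "exercise"
Comparing from start:
  Pos 0: 't' != 'e' (stop)
LCP = "" (length 0)


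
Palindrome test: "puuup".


Word: "puuup"
Reversed: "puuup"
Forward == Backward? puuup == puuup
Palindrome = Yes


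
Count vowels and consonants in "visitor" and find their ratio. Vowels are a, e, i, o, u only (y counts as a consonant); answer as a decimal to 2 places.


Word: "visitor"
Vowels (a,e,i,o,u): 3
Consonants: 4
Ratio = 3/4
= 0.75


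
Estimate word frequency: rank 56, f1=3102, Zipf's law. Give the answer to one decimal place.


Zipf's law: f(r) = f(1) / r
f(1) = 3102
f(56) = 3102 / 56
= 55.4 occurrences


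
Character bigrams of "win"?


Word: "win" (length 3)
Number of bigrams = 3 - 2 + 1 = 2
  Position 0: "wi"
  Position 1: "in"
Bigrams = "wi", "in"


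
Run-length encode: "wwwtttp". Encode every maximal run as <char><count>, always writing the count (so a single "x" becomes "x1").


String: "wwwtttp"
Scanning for consecutive runs:
  'w' x 3
  't' x 3
  'p' x 1
RLE = "w3t3p1"


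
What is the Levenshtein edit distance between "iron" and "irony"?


Word 1: "iron" (length 4)
Word 2: "irony" (length 5)
One optimal edit sequence (insert/delete/substitute each cost 1):
  1. keep 'i'
  2. keep 'r'
  3. keep 'o'
  4. keep 'n'
  5. insert 'y'  (+1)
Total edit operations: 1
Edit distance = 1


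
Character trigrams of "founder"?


Word: "founder" (length 7)
Number of trigrams = 7 - 3 + 1 = 5
  Position 0: "fou"
  Position 1: "oun"
  Position 2: "und"
  Position 3: "nde"
  Position 4: "der"
Trigrams = "fou", "oun", "und", "nde", "der"


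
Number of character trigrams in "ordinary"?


Word: "ordinary" (length 8)
Number of 3-grams = length - 3 + 1 = 8 - 3 + 1
= 6


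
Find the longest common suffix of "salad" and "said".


Word 1: "salad"
Word 2: "said"
Comparing from end:
  Pos -1: 'd' == 'd'
  Pos -2: 'a' != 'i' (stop)
LCS = "d" (length 1)


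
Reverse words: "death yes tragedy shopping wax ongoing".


Original: "death yes tragedy shopping wax ongoing"
Words (1..n): death | yes | tragedy | shopping | wax | ongoing
Reversed (n..1): ongoing | wax | shopping | tragedy | yes | death
Result = "ongoing wax shopping tragedy yes death"


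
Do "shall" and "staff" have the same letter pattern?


Pattern of "shall": [0, 1, 2, 3, 3]
Pattern of "staff": [0, 1, 2, 3, 3]
Patterns match
Same pattern = Yes


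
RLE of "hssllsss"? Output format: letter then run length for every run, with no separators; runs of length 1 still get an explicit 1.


String: "hssllsss"
Scanning for consecutive runs:
  'h' x 1
  's' x 2
  'l' x 2
  's' x 3
RLE = "h1s2l2s3"


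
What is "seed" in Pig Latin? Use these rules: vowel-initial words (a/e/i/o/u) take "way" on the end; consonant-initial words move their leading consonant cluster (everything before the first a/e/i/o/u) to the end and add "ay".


Word: "seed"
Starts with consonant(s) → move to end, add 'ay'
Consonant cluster: "s"
Pig Latin = "eedsay"


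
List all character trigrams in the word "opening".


Word: "opening" (length 7)
Number of trigrams = 7 - 3 + 1 = 5
  Position 0: "ope"
  Position 1: "pen"
  Position 2: "eni"
  Position 3: "nin"
  Position 4: "ing"
Trigrams = "ope", "pen", "eni", "nin", "ing"


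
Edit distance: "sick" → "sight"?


Word 1: "sick" (length 4)
Word 2: "sight" (length 5)
One optimal edit sequence (insert/delete/substitute each cost 1):
  1. keep 's'
  2. keep 'i'
  3. insert 'g'  (+1)
  4. substitute 'c' -> 'h'  (+1)
  5. substitute 'k' -> 't'  (+1)
Total edit operations: 3
Edit distance = 3


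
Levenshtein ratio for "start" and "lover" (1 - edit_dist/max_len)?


Word 1: "start" (length 5)
Word 2: "lover" (length 5)
One optimal edit sequence:
  1. substitute 's' -> 'l'  (+1)
  2. substitute 't' -> 'o'  (+1)
  3. substitute 'a' -> 'v'  (+1)
  4. substitute 'r' -> 'e'  (+1)
  5. substitute 't' -> 'r'  (+1)
Edit distance = 5
Max length = max(5, 5) = 5
Similarity = 1 - 5/5
= 0.0000


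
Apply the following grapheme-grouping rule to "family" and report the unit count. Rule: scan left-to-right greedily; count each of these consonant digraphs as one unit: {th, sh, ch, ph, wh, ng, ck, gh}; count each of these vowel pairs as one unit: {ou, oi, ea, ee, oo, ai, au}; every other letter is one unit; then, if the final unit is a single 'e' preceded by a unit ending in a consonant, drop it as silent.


Word: "family" (6 letters)
Left-to-right scan:
  (1) 'f' (letter)
  (2) 'a' (letter)
  (3) 'm' (letter)
  (4) 'i' (letter)
  (5) 'l' (letter)
  (6) 'y' (letter)
Units from scan: 6
Sound units = 6 units


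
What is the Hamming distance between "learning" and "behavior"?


Comparing character by character (same length = 8):
  Pos 0: 'l' vs 'b' !=
  Pos 1: 'e' vs 'e' =
  Pos 2: 'a' vs 'h' !=
  Pos 3: 'r' vs 'a' !=
  Pos 4: 'n' vs 'v' !=
  Pos 5: 'i' vs 'i' =
  Pos 6: 'n' vs 'o' !=
  Pos 7: 'g' vs 'r' !=
Hamming distance = 6


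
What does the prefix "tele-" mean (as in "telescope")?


Prefix: tele-
Example: telescope = tele- + scope
Meaning = distant


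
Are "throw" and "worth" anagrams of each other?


Word 1: "throw" → sorted: hortw
Word 2: "worth" → sorted: hortw
Same letters? hortw == hortw
Anagram = Yes


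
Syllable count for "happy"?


Word: "happy"
Syllable breakdown: hap / py
Counting: 2 parts
= 2 syllables


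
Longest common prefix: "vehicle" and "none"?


Word 1: "vehicle"
Word 2: "none"
Comparing from start:
  Pos 0: 'v' != 'n' (stop)
LCP = "" (length 0)


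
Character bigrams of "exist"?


Word: "exist" (length 5)
Number of bigrams = 5 - 2 + 1 = 4
  Position 0: "ex"
  Position 1: "xi"
  Position 2: "is"
  Position 3: "st"
Bigrams = "ex", "xi", "is", "st"


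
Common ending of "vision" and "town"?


Word 1: "vision"
Word 2: "town"
Comparing from end:
  Pos -1: 'n' == 'n'
  Pos -2: 'o' != 'w' (stop)
LCS = "n" (length 1)


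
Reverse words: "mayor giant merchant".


Original: "mayor giant merchant"
Words (1..n): mayor | giant | merchant
Reversed (n..1): merchant | giant | mayor
Result = "merchant giant mayor"


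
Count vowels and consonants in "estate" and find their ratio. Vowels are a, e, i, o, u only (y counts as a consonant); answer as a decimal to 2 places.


Word: "estate"
Vowels (a,e,i,o,u): 3
Consonants: 3
Ratio = 3/3
= 1.00


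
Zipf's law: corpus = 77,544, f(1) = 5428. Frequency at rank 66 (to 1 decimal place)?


Zipf's law: f(r) = f(1) / r
f(1) = 5428
f(66) = 5428 / 66
= 82.2 occurrences


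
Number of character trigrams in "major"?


Word: "major" (length 5)
Number of 3-grams = length - 3 + 1 = 5 - 3 + 1
= 3


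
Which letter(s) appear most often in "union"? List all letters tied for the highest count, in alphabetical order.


Word: "union"
Letter counts:
  'i': 1
  'n': 2
  'o': 1
  'u': 1
Maximum count = 2
Most frequent = 'n' (2 times each)


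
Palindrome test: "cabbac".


Word: "cabbac"
Reversed: "cabbac"
Forward == Backward? cabbac == cabbac
Palindrome = Yes


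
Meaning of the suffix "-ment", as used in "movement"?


Suffix: -ment
Example: movement (move + -ment)
Meaning = result of action


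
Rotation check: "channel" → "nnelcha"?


Word: "channel", Candidate: "nnelcha"
Method: check if candidate is substring of word+word
"channelchannel" contains "nnelcha"? Yes
Is rotation = Yes


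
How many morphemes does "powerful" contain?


Word: "powerful"
Morphemes: power | -ful
Each morpheme carries meaning
= 2 morphemes


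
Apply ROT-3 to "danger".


Word: "danger"
Shift: 3
Each letter → (letter + shift) mod 26:
  'd' (3) + 3 = 6 → 'g'
  'a' (0) + 3 = 3 → 'd'
  'n' (13) + 3 = 16 → 'q'
  'g' (6) + 3 = 9 → 'j'
  'e' (4) + 3 = 7 → 'h'
  'r' (17) + 3 = 20 → 'u'
Result = "gdqjhu"


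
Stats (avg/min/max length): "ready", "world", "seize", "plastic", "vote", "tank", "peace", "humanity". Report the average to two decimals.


Lengths: "ready"=5, "world"=5, "seize"=5, "plastic"=7, "vote"=4, "tank"=4, "peace"=5, "humanity"=8
Sum = 43, Count = 8
Average = 43/8 = 5.38
= avg=5.38, min=4, max=8


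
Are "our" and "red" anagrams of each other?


Word 1: "our" → sorted: oru
Word 2: "red" → sorted: der
Same letters? oru != der
Anagram = No


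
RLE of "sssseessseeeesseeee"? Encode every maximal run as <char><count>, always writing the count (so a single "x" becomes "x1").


String: "sssseessseeeesseeee"
Scanning for consecutive runs:
  's' x 4
  'e' x 2
  's' x 3
  'e' x 4
  's' x 2
  'e' x 4
RLE = "s4e2s3e4s2e4"


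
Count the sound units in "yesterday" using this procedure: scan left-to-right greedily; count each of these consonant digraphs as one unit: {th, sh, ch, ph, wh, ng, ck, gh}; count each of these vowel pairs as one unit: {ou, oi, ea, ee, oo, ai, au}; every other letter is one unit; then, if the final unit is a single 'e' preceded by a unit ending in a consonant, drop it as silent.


Word: "yesterday" (9 letters)
Left-to-right scan:
  (1) 'y' (letter)
  (2) 'e' (letter)
  (3) 's' (letter)
  (4) 't' (letter)
  (5) 'e' (letter)
  (6) 'r' (letter)
  (7) 'd' (letter)
  (8) 'a' (letter)
  (9) 'y' (letter)
Units from scan: 9
Sound units = 9 units


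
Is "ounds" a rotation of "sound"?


Word: "sound", Candidate: "ounds"
Method: check if candidate is substring of word+word
"soundsound" contains "ounds"? Yes
Is rotation = Yes


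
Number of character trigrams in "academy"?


Word: "academy" (length 7)
Number of 3-grams = length - 3 + 1 = 7 - 3 + 1
= 5


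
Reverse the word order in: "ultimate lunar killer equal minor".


Original: "ultimate lunar killer equal minor"
Words (1..n): ultimate | lunar | killer | equal | minor
Reversed (n..1): minor | equal | killer | lunar | ultimate
Result = "minor equal killer lunar ultimate"


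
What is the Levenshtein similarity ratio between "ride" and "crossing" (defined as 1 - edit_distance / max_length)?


Word 1: "ride" (length 4)
Word 2: "crossing" (length 8)
One optimal edit sequence:
  1. insert 'c'  (+1)
  2. keep 'r'
  3. insert 'o'  (+1)
  4. insert 's'  (+1)
  5. insert 's'  (+1)
  6. keep 'i'
  7. substitute 'd' -> 'n'  (+1)
  8. substitute 'e' -> 'g'  (+1)
Edit distance = 6
Max length = max(4, 8) = 8
Similarity = 1 - 6/8
= 0.2500


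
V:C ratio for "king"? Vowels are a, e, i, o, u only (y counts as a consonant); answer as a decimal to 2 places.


Word: "king"
Vowels (a,e,i,o,u): 1
Consonants: 3
Ratio = 1/3
= 0.33


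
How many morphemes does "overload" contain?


Word: "overload"
Morphemes: over- + load
Each morpheme carries meaning
= 2 morphemes


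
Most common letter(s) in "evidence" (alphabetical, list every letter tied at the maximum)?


Word: "evidence"
Letter counts:
  'c': 1
  'd': 1
  'e': 3
  'i': 1
  'n': 1
  'v': 1
Maximum count = 3
Most frequent = 'e' (3 times each)


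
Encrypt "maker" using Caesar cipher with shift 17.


Word: "maker"
Shift: 17
Each letter → (letter + shift) mod 26:
  'm' (12) + 17 = 3 → 'd'
  'a' (0) + 17 = 17 → 'r'
  'k' (10) + 17 = 1 → 'b'
  'e' (4) + 17 = 21 → 'v'
  'r' (17) + 17 = 8 → 'i'
Result = "drbvi"


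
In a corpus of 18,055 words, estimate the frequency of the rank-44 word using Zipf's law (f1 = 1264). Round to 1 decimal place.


Zipf's law: f(r) = f(1) / r
f(1) = 1264
f(44) = 1264 / 44
= 28.7 occurrences


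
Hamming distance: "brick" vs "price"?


Comparing character by character (same length = 5):
  Pos 0: 'b' vs 'p' !=
  Pos 1: 'r' vs 'r' =
  Pos 2: 'i' vs 'i' =
  Pos 3: 'c' vs 'c' =
  Pos 4: 'k' vs 'e' !=
Hamming distance = 2


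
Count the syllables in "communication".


Word: "communication"
Syllable breakdown: com-mu-ni-ca-tion
Counting: 5 parts
= 5 syllables


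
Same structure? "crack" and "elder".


Pattern of "crack": [0, 1, 2, 0, 3]
Pattern of "elder": [0, 1, 2, 0, 3]
Patterns match
Same pattern = Yes


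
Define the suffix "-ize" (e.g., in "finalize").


Suffix: -ize
As in: finalize -> final + -ize
Meaning = to make


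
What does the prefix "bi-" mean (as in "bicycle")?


Prefix: bi-
As in: bicycle -> bi- + cycle
Meaning = two


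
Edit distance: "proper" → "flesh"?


Word 1: "proper" (length 6)
Word 2: "flesh" (length 5)
One optimal edit sequence (insert/delete/substitute each cost 1):
  1. delete 'p'  (+1)
  2. substitute 'r' -> 'f'  (+1)
  3. substitute 'o' -> 'l'  (+1)
  4. substitute 'p' -> 'e'  (+1)
  5. substitute 'e' -> 's'  (+1)
  6. substitute 'r' -> 'h'  (+1)
Total edit operations: 6
Edit distance = 6


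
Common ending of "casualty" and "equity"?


Word 1: "casualty"
Word 2: "equity"
Comparing from end:
  Pos -1: 'y' == 'y'
  Pos -2: 't' == 't'
  Pos -3: 'l' != 'i' (stop)
LCS = "ty" (length 2)


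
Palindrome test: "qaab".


Word: "qaab"
Reversed: "baaq"
Forward == Backward? qaab != baaq
Palindrome = No


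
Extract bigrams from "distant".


Word: "distant" (length 7)
Number of bigrams = 7 - 2 + 1 = 6
  Position 0: "di"
  Position 1: "is"
  Position 2: "st"
  Position 3: "ta"
  Position 4: "an"
  Position 5: "nt"
Bigrams = "di", "is", "st", "ta", "an", "nt"


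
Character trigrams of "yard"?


Word: "yard" (length 4)
Number of trigrams = 4 - 3 + 1 = 2
  Position 0: "yar"
  Position 1: "ard"
Trigrams = "yar", "ard"


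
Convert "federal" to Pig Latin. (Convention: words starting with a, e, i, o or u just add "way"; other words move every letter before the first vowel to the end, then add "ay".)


Word: "federal"
Starts with consonant(s) → move to end, add 'ay'
Consonant cluster: "f"
Pig Latin = "ederalfay"


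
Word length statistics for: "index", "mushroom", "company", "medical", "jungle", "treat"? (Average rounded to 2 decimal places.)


Lengths: "index"=5, "mushroom"=8, "company"=7, "medical"=7, "jungle"=6, "treat"=5
Sum = 38, Count = 6
Average = 38/6 = 6.33
= avg=6.33, min=5, max=8


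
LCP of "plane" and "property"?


Word 1: "plane"
Word 2: "property"
Comparing from start:
  Pos 0: 'p' == 'p'
  Pos 1: 'l' != 'r' (stop)
LCP = "p" (length 1)


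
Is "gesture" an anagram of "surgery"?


Word 1: "surgery" → sorted: egrrsuy
Word 2: "gesture" → sorted: eegrstu
Same letters? egrrsuy != eegrstu
Anagram = No


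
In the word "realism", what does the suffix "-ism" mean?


Suffix: -ism
Example: realism = real + -ism
Meaning = belief / practice


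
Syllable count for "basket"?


Word: "basket"
Syllable breakdown: bas · ket
Counting: 2 parts
= 2 syllables


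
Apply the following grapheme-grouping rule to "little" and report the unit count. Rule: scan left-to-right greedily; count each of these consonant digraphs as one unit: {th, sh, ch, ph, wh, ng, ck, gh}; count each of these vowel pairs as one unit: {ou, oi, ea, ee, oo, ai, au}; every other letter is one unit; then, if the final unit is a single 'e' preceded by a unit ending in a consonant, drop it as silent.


Word: "little" (6 letters)
Left-to-right scan:
  (1) 'l' (letter)
  (2) 'i' (letter)
  (3) 't' (letter)
  (4) 't' (letter)
  (5) 'l' (letter)
  (6) 'e' (letter)
Units from scan: 6
Final unit is 'e' after a consonant -> drop as silent (-1)
Sound units = 5 units


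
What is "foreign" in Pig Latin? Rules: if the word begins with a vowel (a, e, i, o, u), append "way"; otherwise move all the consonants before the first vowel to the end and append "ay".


Word: "foreign"
Starts with consonant(s) → move to end, add 'ay'
Consonant cluster: "f"
Pig Latin = "oreignfay"


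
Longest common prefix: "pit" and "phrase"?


Word 1: "pit"
Word 2: "phrase"
Comparing from start:
  Pos 0: 'p' == 'p'
  Pos 1: 'i' != 'h' (stop)
LCP = "p" (length 1)


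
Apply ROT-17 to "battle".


Word: "battle"
Shift: 17
Each letter → (letter + shift) mod 26:
  'b' (1) + 17 = 18 → 's'
  'a' (0) + 17 = 17 → 'r'
  't' (19) + 17 = 10 → 'k'
  't' (19) + 17 = 10 → 'k'
  'l' (11) + 17 = 2 → 'c'
  'e' (4) + 17 = 21 → 'v'
Result = "srkkcv"


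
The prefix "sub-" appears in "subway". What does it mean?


Prefix: sub-
Example: subway = sub- + way
Meaning = under / below


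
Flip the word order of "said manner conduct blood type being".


Original: "said manner conduct blood type being"
Words (1..n): said | manner | conduct | blood | type | being
Reversed (n..1): being | type | blood | conduct | manner | said
Result = "being type blood conduct manner said"
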